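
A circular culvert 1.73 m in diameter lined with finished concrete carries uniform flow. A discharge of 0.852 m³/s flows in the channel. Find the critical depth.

y_c = 0.448 m

At critical depth, Q² T / (g A³) = 1, i.e. A³/T = Q²/g = 0.852²/9.81 = 0.074.
At y = 0.488 m: A³/T = 0.1036 — high.
At y = 0.448 m: A³/T = 0.0743 — ≈ 0.074.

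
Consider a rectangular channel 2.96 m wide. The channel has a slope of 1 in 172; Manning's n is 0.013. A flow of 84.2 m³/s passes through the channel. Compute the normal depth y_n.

Manning's equation rearranged: A R^(2/3) = nQ / (1·√S) = 0.013 × 84.2 / (√0.005814) = 14.36.
Try y = 3.09 m: A R^(2/3) = 9.151 — too small.
Try y = 4.51 m: A R^(2/3) = 14.35 — ≈ 14.36.

y_n = 4.51 m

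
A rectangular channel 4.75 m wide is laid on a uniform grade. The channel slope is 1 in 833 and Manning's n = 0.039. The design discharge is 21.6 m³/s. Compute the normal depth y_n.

Manning's equation rearranged: A R^(2/3) = nQ / (1·√S) = 0.039 × 21.6 / (√0.0012) = 24.31.
At y = 3.38 m: A R^(2/3) = 20.04 — short.
At y = 4.53 m: A R^(2/3) = 28.92 — over.
At y = 3.94 m: A R^(2/3) = 24.32 — ≈ 24.31.

y_n = 3.94 m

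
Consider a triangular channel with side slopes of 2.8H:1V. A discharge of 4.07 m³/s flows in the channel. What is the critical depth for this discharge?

y_c = 0.845 m

At critical depth, Q² T / (g A³) = 1, i.e. A³/T = Q²/g = 4.07²/9.81 = 1.689.
Try y = 0.612 m: A³/T = 0.3365 — low.
Try y = 1.03 m: A³/T = 4.544 — high.
Try y = 0.845 m: A³/T = 1.689 — close enough.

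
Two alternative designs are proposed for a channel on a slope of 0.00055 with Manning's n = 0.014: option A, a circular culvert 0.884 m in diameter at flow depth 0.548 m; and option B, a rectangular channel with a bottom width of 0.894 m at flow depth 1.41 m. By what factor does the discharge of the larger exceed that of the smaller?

Channel A: For a circular section of diameter D = 0.884 m at depth y = 0.548 m, the central angle is θ = 2 arccos(1 − 2y/D) = 3.626 rad. Then A = (D²/8)(θ − sin θ) = 0.3997 m² and P = Dθ/2 = 1.603 m. Hydraulic radius R = A/P = 0.3997/1.603 = 0.2494 m. Q_A = (1/0.014)·0.3997·0.2494^(2/3)·√0.00055 = 0.2653 m³/s.
Channel B: Flow area A = b·y = 0.894 × 1.41 = 1.261 m². Wetted perimeter P = b + 2y = 0.894 + 2×1.41 = 3.714 m. Hydraulic radius R = A/P = 1.261/3.714 = 0.3394 m. Q_B = (1/0.014)·1.261·0.3394^(2/3)·√0.00055 = 1.027 m³/s.
The larger discharge is 1.027 m³/s and the smaller is 0.2653 m³/s; the ratio is 3.87.

3.87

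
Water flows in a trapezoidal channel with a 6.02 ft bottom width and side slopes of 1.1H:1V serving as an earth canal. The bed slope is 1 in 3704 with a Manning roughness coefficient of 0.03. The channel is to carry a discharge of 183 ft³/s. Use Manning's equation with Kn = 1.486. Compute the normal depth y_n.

Manning's equation rearranged: A R^(2/3) = nQ / (1.486·√S) = 0.03 × 183 / (1.486 × √0.00027) = 224.8.
Trying y = 5.5 ft: A R^(2/3) = 137.1 — too small.
Trying y = 8.03 ft: A R^(2/3) = 300 — too large.
Trying y = 7 ft: A R^(2/3) = 224.7 — close enough.

y_n = 7 ft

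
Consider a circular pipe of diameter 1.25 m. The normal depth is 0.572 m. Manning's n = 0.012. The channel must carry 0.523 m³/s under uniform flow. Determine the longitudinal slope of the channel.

For a circular section of diameter D = 1.25 m at depth y = 0.572 m, the central angle is θ = 2 arccos(1 − 2y/D) = 2.972 rad. Then A = (D²/8)(θ − sin θ) = 0.5474 m² and P = Dθ/2 = 1.857 m.
Hydraulic radius R = A/P = 0.5474/1.857 = 0.2947 m.
From Manning's equation, S = [nQ / (1 A R^(2/3))]² = [0.012 × 0.523 / (1 × 0.5474 × 0.2947^(2/3))]² = 0.00067.

S = 0.00067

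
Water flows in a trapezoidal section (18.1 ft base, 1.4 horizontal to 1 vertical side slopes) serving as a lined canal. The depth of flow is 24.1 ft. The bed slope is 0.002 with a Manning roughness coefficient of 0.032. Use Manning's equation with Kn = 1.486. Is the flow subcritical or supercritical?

subcritical

With bottom width b = 18.1 ft and side slope z = 1.4: A = (b + zy)y = (18.1 + 1.4×24.1)×24.1 = 1249 ft²; P = b + 2y√(1+z²) = 18.1 + 2×24.1×1.72 = 101 ft.
Hydraulic radius R = A/P = 1249/101 = 12.37 ft.
V = (1.486/n) R^(2/3) √S = (1.486/0.032) × 12.37^(2/3) × √0.002 = 11.11 ft/s. Hydraulic depth D_h = A/T = 1249/85.58 = 14.6 ft.
Froude number Fr = V/√(g·D_h) = 11.11/√(32.2×14.6) = 0.512, which is less than 1, so the flow is subcritical.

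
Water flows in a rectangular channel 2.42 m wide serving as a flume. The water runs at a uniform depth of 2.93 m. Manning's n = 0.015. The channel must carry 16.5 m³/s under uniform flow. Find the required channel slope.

S = 0.0015

Flow area A = b·y = 2.42 × 2.93 = 7.091 m². Wetted perimeter P = b + 2y = 2.42 + 2×2.93 = 8.28 m.
Hydraulic radius R = A/P = 7.091/8.28 = 0.8564 m.
From Manning's equation, S = [nQ / (1 A R^(2/3))]² = [0.015 × 16.5 / (1 × 7.091 × 0.8564^(2/3))]² = 0.0015.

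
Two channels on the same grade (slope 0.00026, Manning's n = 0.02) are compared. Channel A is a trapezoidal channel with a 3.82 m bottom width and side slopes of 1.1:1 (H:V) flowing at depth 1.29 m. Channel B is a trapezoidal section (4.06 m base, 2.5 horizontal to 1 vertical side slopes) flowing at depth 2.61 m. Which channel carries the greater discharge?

Channel A: With bottom width b = 3.82 m and side slope z = 1.1: A = (b + zy)y = (3.82 + 1.1×1.29)×1.29 = 6.758 m²; P = b + 2y√(1+z²) = 3.82 + 2×1.29×1.487 = 7.655 m. Hydraulic radius R = A/P = 6.758/7.655 = 0.8828 m. Q_A = (1/0.02)·6.758·0.8828^(2/3)·√0.00026 = 5.014 m³/s.
Channel B: With bottom width b = 4.06 m and side slope z = 2.5: A = (b + zy)y = (4.06 + 2.5×2.61)×2.61 = 27.63 m²; P = b + 2y√(1+z²) = 4.06 + 2×2.61×2.693 = 18.12 m. Hydraulic radius R = A/P = 27.63/18.12 = 1.525 m. Q_B = (1/0.02)·27.63·1.525^(2/3)·√0.00026 = 29.51 m³/s.
Q_A = 5.014 m³/s vs Q_B = 29.51 m³/s, so channel B carries more.

channel B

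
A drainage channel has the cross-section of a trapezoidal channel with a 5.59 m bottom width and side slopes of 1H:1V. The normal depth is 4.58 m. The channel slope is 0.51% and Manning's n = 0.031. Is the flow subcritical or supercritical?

subcritical

With bottom width b = 5.59 m and side slope z = 1: A = (b + zy)y = (5.59 + 1×4.58)×4.58 = 46.58 m²; P = b + 2y√(1+z²) = 5.59 + 2×4.58×1.414 = 18.54 m.
Hydraulic radius R = A/P = 46.58/18.54 = 2.512 m.
V = (1/n) R^(2/3) √S = (1/0.031) × 2.512^(2/3) × √0.0051 = 4.257 m/s. Hydraulic depth D_h = A/T = 46.58/14.75 = 3.158 m.
Froude number Fr = V/√(g·D_h) = 4.257/√(9.81×3.158) = 0.765, which is less than 1, so the flow is subcritical.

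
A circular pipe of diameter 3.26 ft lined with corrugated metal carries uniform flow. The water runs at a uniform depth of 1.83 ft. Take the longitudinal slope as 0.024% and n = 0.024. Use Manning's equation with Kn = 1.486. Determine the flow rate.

Q = 4.23 ft³/s

For a circular section of diameter D = 3.26 ft at depth y = 1.83 ft, the central angle is θ = 2 arccos(1 − 2y/D) = 3.388 rad. Then A = (D²/8)(θ − sin θ) = 4.824 ft² and P = Dθ/2 = 5.522 ft.
Hydraulic radius R = A/P = 4.824/5.522 = 0.8736 ft.
Manning's equation: Q = (1.486/n) A R^(2/3) S^(1/2) = (1.486/0.024) × 4.824 × 0.8736^(2/3) × 0.00024^(1/2) = 4.23 ft³/s.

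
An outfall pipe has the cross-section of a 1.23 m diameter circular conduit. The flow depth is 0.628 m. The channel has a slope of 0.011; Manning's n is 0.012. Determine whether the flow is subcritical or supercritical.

supercritical

For a circular section of diameter D = 1.23 m at depth y = 0.628 m, the central angle is θ = 2 arccos(1 − 2y/D) = 3.184 rad. Then A = (D²/8)(θ − sin θ) = 0.6101 m² and P = Dθ/2 = 1.958 m.
Hydraulic radius R = A/P = 0.6101/1.958 = 0.3116 m.
V = (1/n) R^(2/3) √S = (1/0.012) × 0.3116^(2/3) × √0.011 = 4.017 m/s. Hydraulic depth D_h = A/T = 0.6101/1.23 = 0.4961 m.
Froude number Fr = V/√(g·D_h) = 4.017/√(9.81×0.4961) = 1.82, which is greater than 1, so the flow is supercritical.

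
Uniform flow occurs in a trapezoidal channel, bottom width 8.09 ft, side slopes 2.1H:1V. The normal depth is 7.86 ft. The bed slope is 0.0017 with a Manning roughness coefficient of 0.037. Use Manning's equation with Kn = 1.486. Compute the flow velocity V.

V = 4.4 ft/s

With bottom width b = 8.09 ft and side slope z = 2.1: A = (b + zy)y = (8.09 + 2.1×7.86)×7.86 = 193.3 ft²; P = b + 2y√(1+z²) = 8.09 + 2×7.86×2.326 = 44.65 ft.
Hydraulic radius R = A/P = 193.3/44.65 = 4.329 ft.
From Manning's equation, V = (1.486/n) R^(2/3) S^(1/2) = (1.486/0.037) × 4.329^(2/3) × 0.0017^(1/2) = 4.4 ft/s.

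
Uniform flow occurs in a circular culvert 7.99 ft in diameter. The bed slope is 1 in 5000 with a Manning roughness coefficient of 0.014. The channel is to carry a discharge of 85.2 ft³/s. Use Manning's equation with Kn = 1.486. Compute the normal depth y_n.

Manning's equation rearranged: A R^(2/3) = nQ / (1.486·√S) = 0.014 × 85.2 / (1.486 × √0.0002) = 56.76.
Try y = 5.69 ft: A R^(2/3) = 68.08 — too large.
Try y = 3.41 ft: A R^(2/3) = 30.14 — too small.
Try y = 4.99 ft: A R^(2/3) = 56.75 — ≈ 56.76.

y_n = 4.99 ft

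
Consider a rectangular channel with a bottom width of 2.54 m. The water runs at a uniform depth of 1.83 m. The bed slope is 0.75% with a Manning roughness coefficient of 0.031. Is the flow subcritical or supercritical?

Flow area A = b·y = 2.54 × 1.83 = 4.648 m². Wetted perimeter P = b + 2y = 2.54 + 2×1.83 = 6.2 m.
Hydraulic radius R = A/P = 4.648/6.2 = 0.7497 m.
V = (1/n) R^(2/3) √S = (1/0.031) × 0.7497^(2/3) × √0.0075 = 2.305 m/s. Hydraulic depth D_h = A/T = 4.648/2.54 = 1.83 m.
Froude number Fr = V/√(g·D_h) = 2.305/√(9.81×1.83) = 0.544, which is less than 1, so the flow is subcritical.

subcritical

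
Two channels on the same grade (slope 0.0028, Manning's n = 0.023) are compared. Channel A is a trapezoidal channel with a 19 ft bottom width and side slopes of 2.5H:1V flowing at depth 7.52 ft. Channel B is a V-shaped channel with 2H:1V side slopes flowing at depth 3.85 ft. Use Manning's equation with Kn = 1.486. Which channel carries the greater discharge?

channel A

Channel A: With bottom width b = 19 ft and side slope z = 2.5: A = (b + zy)y = (19 + 2.5×7.52)×7.52 = 284.3 ft²; P = b + 2y√(1+z²) = 19 + 2×7.52×2.693 = 59.5 ft. Hydraulic radius R = A/P = 284.3/59.5 = 4.778 ft. Q_A = (1.486/0.023)·284.3·4.778^(2/3)·√0.0028 = 2757 ft³/s.
Channel B: For a triangular section with side slope z = 2: A = zy² = 2×3.85² = 29.65 ft²; P = 2y√(1+z²) = 2×3.85×2.236 = 17.22 ft. Hydraulic radius R = A/P = 29.65/17.22 = 1.722 ft. Q_B = (1.486/0.023)·29.65·1.722^(2/3)·√0.0028 = 145.6 ft³/s.
Q_A = 2757 ft³/s vs Q_B = 145.6 ft³/s, so channel A carries more.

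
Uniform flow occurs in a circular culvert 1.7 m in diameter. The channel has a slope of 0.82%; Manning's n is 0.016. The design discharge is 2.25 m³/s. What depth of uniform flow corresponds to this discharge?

Manning's equation rearranged: A R^(2/3) = nQ / (1·√S) = 0.016 × 2.25 / (√0.0082) = 0.3976.
At y = 0.493 m: A R^(2/3) = 0.2353 — short.
At y = 0.819 m: A R^(2/3) = 0.602 — over.
At y = 0.65 m: A R^(2/3) = 0.3979 — ≈ 0.3976.

y_n = 0.65 m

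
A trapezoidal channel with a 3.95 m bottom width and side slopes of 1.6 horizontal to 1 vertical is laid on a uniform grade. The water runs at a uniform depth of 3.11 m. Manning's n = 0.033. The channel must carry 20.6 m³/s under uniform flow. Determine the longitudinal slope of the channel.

S = 0.00028

With bottom width b = 3.95 m and side slope z = 1.6: A = (b + zy)y = (3.95 + 1.6×3.11)×3.11 = 27.76 m²; P = b + 2y√(1+z²) = 3.95 + 2×3.11×1.887 = 15.69 m.
Hydraulic radius R = A/P = 27.76/15.69 = 1.77 m.
From Manning's equation, S = [nQ / (1 A R^(2/3))]² = [0.033 × 20.6 / (1 × 27.76 × 1.77^(2/3))]² = 0.00028.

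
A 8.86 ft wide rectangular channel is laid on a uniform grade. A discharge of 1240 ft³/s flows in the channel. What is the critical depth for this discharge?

y_c = 8.47 ft

For a rectangular channel, critical depth y_c = (q²/g)^(1/3) where q = Q/b = 1240/8.86 = 140 ft²/s.
So y_c = (140²/32.2)^(1/3) = 8.47 ft.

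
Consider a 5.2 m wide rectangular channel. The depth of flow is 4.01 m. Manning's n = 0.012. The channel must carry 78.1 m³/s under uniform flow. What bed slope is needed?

S = 0.0011

Flow area A = b·y = 5.2 × 4.01 = 20.85 m². Wetted perimeter P = b + 2y = 5.2 + 2×4.01 = 13.22 m.
Hydraulic radius R = A/P = 20.85/13.22 = 1.577 m.
From Manning's equation, S = [nQ / (1 A R^(2/3))]² = [0.012 × 78.1 / (1 × 20.85 × 1.577^(2/3))]² = 0.0011.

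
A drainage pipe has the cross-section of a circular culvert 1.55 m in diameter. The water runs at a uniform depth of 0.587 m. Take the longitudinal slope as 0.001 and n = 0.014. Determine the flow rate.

For a circular section of diameter D = 1.55 m at depth y = 0.587 m, the central angle is θ = 2 arccos(1 − 2y/D) = 2.652 rad. Then A = (D²/8)(θ − sin θ) = 0.6549 m² and P = Dθ/2 = 2.055 m.
Hydraulic radius R = A/P = 0.6549/2.055 = 0.3187 m.
Manning's equation: Q = (1/n) A R^(2/3) S^(1/2) = (1/0.014) × 0.6549 × 0.3187^(2/3) × 0.001^(1/2) = 0.69 m³/s.

Q = 0.69 m³/s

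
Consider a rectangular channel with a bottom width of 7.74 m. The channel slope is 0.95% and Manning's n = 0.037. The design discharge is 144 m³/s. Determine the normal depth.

y_n = 4.37 m

Manning's equation rearranged: A R^(2/3) = nQ / (1·√S) = 0.037 × 144 / (√0.0095) = 54.66.
Try y = 5.29 m: A R^(2/3) = 69.99 — over.
Try y = 3.89 m: A R^(2/3) = 46.83 — short.
Try y = 4.37 m: A R^(2/3) = 54.63 — close enough.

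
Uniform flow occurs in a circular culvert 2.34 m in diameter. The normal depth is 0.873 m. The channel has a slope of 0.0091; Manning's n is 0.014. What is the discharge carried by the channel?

For a circular section of diameter D = 2.34 m at depth y = 0.873 m, the central angle is θ = 2 arccos(1 − 2y/D) = 2.628 rad. Then A = (D²/8)(θ − sin θ) = 1.463 m² and P = Dθ/2 = 3.075 m.
Hydraulic radius R = A/P = 1.463/3.075 = 0.4757 m.
Manning's equation: Q = (1/n) A R^(2/3) S^(1/2) = (1/0.014) × 1.463 × 0.4757^(2/3) × 0.0091^(1/2) = 6.07 m³/s.

Q = 6.07 m³/s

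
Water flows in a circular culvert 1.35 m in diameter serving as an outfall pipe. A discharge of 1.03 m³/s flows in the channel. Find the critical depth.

y_c = 0.531 m

At critical depth, Q² T / (g A³) = 1, i.e. A³/T = Q²/g = 1.03²/9.81 = 0.1081.
Trying y = 0.597 m: A³/T = 0.1698 — high.
Trying y = 0.459 m: A³/T = 0.06179 — low.
Trying y = 0.531 m: A³/T = 0.1083 — ≈ 0.1081.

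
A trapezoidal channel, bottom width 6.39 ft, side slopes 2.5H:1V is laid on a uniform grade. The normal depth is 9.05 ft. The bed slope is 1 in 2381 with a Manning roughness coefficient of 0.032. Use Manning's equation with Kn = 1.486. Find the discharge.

With bottom width b = 6.39 ft and side slope z = 2.5: A = (b + zy)y = (6.39 + 2.5×9.05)×9.05 = 262.6 ft²; P = b + 2y√(1+z²) = 6.39 + 2×9.05×2.693 = 55.13 ft.
Hydraulic radius R = A/P = 262.6/55.13 = 4.763 ft.
Manning's equation: Q = (1.486/n) A R^(2/3) S^(1/2) = (1.486/0.032) × 262.6 × 4.763^(2/3) × 0.00042^(1/2) = 707 ft³/s.

Q = 707 ft³/s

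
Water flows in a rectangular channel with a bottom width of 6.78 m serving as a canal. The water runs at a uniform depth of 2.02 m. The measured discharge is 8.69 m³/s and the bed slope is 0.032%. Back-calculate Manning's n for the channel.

n = 0.033

Flow area A = b·y = 6.78 × 2.02 = 13.7 m². Wetted perimeter P = b + 2y = 6.78 + 2×2.02 = 10.82 m.
Hydraulic radius R = A/P = 13.7/10.82 = 1.266 m.
Rearranging Manning's equation: n = (1/Q) A R^(2/3) S^(1/2) = (1/8.69) × 13.7 × 1.266^(2/3) × √0.00032 = 0.033.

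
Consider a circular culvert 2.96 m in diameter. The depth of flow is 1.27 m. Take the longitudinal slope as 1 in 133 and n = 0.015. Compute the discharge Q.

For a circular section of diameter D = 2.96 m at depth y = 1.27 m, the central angle is θ = 2 arccos(1 − 2y/D) = 2.857 rad. Then A = (D²/8)(θ − sin θ) = 2.821 m² and P = Dθ/2 = 4.228 m.
Hydraulic radius R = A/P = 2.821/4.228 = 0.6672 m.
Manning's equation: Q = (1/n) A R^(2/3) S^(1/2) = (1/0.015) × 2.821 × 0.6672^(2/3) × 0.007519^(1/2) = 12.5 m³/s.

Q = 12.5 m³/s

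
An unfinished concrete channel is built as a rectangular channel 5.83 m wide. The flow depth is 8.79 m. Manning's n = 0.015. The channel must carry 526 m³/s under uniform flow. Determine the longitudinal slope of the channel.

Flow area A = b·y = 5.83 × 8.79 = 51.25 m². Wetted perimeter P = b + 2y = 5.83 + 2×8.79 = 23.41 m.
Hydraulic radius R = A/P = 51.25/23.41 = 2.189 m.
From Manning's equation, S = [nQ / (1 A R^(2/3))]² = [0.015 × 526 / (1 × 51.25 × 2.189^(2/3))]² = 0.00834.

S = 0.00834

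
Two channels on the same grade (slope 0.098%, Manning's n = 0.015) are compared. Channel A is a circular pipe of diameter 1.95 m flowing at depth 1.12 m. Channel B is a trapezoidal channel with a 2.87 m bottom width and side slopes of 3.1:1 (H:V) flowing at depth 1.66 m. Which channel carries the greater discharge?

Channel A: For a circular section of diameter D = 1.95 m at depth y = 1.12 m, the central angle is θ = 2 arccos(1 − 2y/D) = 3.44 rad. Then A = (D²/8)(θ − sin θ) = 1.775 m² and P = Dθ/2 = 3.354 m. Hydraulic radius R = A/P = 1.775/3.354 = 0.5292 m. Q_A = (1/0.015)·1.775·0.5292^(2/3)·√0.00098 = 2.423 m³/s.
Channel B: With bottom width b = 2.87 m and side slope z = 3.1: A = (b + zy)y = (2.87 + 3.1×1.66)×1.66 = 13.31 m²; P = b + 2y√(1+z²) = 2.87 + 2×1.66×3.257 = 13.68 m. Hydraulic radius R = A/P = 13.31/13.68 = 0.9724 m. Q_B = (1/0.015)·13.31·0.9724^(2/3)·√0.00098 = 27.26 m³/s.
Q_A = 2.423 m³/s vs Q_B = 27.26 m³/s, so channel B carries more.

channel B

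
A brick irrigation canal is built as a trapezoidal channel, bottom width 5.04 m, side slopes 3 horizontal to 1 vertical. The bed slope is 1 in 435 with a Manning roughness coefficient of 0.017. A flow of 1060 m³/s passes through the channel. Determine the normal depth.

y_n = 6.58 m

Manning's equation rearranged: A R^(2/3) = nQ / (1·√S) = 0.017 × 1060 / (√0.002299) = 375.8.
Try y = 7.48 m: A R^(2/3) = 511.6 — over.
Try y = 6.58 m: A R^(2/3) = 375.5 — matches.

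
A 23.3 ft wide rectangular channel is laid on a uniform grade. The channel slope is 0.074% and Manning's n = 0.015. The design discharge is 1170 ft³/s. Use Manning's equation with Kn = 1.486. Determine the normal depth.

Manning's equation rearranged: A R^(2/3) = nQ / (1.486·√S) = 0.015 × 1170 / (1.486 × √0.00074) = 434.2.
Trying y = 5.76 ft: A R^(2/3) = 329.9 — low.
Trying y = 8.09 ft: A R^(2/3) = 534.5 — high.
Trying y = 6.98 ft: A R^(2/3) = 434.4 — matches.

y_n = 6.98 ft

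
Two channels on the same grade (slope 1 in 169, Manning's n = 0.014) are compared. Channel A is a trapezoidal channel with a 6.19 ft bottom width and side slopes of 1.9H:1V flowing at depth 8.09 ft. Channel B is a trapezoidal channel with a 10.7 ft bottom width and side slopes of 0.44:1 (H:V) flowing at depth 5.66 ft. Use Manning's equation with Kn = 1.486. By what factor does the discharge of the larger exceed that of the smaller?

2.81

Channel A: With bottom width b = 6.19 ft and side slope z = 1.9: A = (b + zy)y = (6.19 + 1.9×8.09)×8.09 = 174.4 ft²; P = b + 2y√(1+z²) = 6.19 + 2×8.09×2.147 = 40.93 ft. Hydraulic radius R = A/P = 174.4/40.93 = 4.262 ft. Q_A = (1.486/0.014)·174.4·4.262^(2/3)·√0.005917 = 3744 ft³/s.
Channel B: With bottom width b = 10.7 ft and side slope z = 0.44: A = (b + zy)y = (10.7 + 0.44×5.66)×5.66 = 74.66 ft²; P = b + 2y√(1+z²) = 10.7 + 2×5.66×1.093 = 23.07 ft. Hydraulic radius R = A/P = 74.66/23.07 = 3.237 ft. Q_B = (1.486/0.014)·74.66·3.237^(2/3)·√0.005917 = 1334 ft³/s.
The larger discharge is 3744 ft³/s and the smaller is 1334 ft³/s; the ratio is 2.81.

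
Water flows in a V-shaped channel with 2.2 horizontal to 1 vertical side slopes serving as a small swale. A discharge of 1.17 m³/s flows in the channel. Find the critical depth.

y_c = 0.565 m

At critical depth, Q² T / (g A³) = 1, i.e. A³/T = Q²/g = 1.17²/9.81 = 0.1395.
Trying y = 0.682 m: A³/T = 0.3571 — over.
Trying y = 0.565 m: A³/T = 0.1393 — ≈ 0.1395.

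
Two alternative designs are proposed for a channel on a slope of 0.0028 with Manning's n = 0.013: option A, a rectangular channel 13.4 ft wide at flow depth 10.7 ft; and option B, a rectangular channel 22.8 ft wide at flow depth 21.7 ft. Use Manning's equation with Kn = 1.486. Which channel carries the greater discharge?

channel B

Channel A: Flow area A = b·y = 13.4 × 10.7 = 143.4 ft². Wetted perimeter P = b + 2y = 13.4 + 2×10.7 = 34.8 ft. Hydraulic radius R = A/P = 143.4/34.8 = 4.12 ft. Q_A = (1.486/0.013)·143.4·4.12^(2/3)·√0.0028 = 2229 ft³/s.
Channel B: Flow area A = b·y = 22.8 × 21.7 = 494.8 ft². Wetted perimeter P = b + 2y = 22.8 + 2×21.7 = 66.2 ft. Hydraulic radius R = A/P = 494.8/66.2 = 7.474 ft. Q_B = (1.486/0.013)·494.8·7.474^(2/3)·√0.0028 = 11440 ft³/s.
Q_A = 2229 ft³/s vs Q_B = 11440 ft³/s, so channel B carries more.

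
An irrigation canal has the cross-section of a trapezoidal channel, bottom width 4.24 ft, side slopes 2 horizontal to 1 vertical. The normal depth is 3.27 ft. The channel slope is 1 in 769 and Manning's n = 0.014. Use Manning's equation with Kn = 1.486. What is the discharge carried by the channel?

Q = 205 ft³/s

With bottom width b = 4.24 ft and side slope z = 2: A = (b + zy)y = (4.24 + 2×3.27)×3.27 = 35.25 ft²; P = b + 2y√(1+z²) = 4.24 + 2×3.27×2.236 = 18.86 ft.
Hydraulic radius R = A/P = 35.25/18.86 = 1.869 ft.
Manning's equation: Q = (1.486/n) A R^(2/3) S^(1/2) = (1.486/0.014) × 35.25 × 1.869^(2/3) × 0.0013^(1/2) = 205 ft³/s.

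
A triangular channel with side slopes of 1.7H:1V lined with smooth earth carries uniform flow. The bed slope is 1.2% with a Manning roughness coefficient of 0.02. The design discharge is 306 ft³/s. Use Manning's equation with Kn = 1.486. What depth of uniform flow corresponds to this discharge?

Manning's equation rearranged: A R^(2/3) = nQ / (1.486·√S) = 0.02 × 306 / (1.486 × √0.012) = 37.6.
Try y = 2.98 ft: A R^(2/3) = 17.84 — low.
Try y = 3.94 ft: A R^(2/3) = 37.56 — close enough.

y_n = 3.94 ft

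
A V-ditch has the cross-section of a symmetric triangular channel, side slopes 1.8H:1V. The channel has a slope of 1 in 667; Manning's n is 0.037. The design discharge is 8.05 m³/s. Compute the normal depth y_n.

y_n = 2.12 m

Manning's equation rearranged: A R^(2/3) = nQ / (1·√S) = 0.037 × 8.05 / (√0.001499) = 7.692.
Trying y = 2.35 m: A R^(2/3) = 10.12 — high.
Trying y = 1.47 m: A R^(2/3) = 2.896 — low.
Trying y = 2.12 m: A R^(2/3) = 7.689 — close enough.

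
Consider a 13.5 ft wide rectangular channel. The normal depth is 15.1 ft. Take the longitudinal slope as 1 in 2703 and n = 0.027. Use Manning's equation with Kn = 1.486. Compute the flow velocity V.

Flow area A = b·y = 13.5 × 15.1 = 203.8 ft². Wetted perimeter P = b + 2y = 13.5 + 2×15.1 = 43.7 ft.
Hydraulic radius R = A/P = 203.8/43.7 = 4.665 ft.
From Manning's equation, V = (1.486/n) R^(2/3) S^(1/2) = (1.486/0.027) × 4.665^(2/3) × 0.00037^(1/2) = 2.96 ft/s.

V = 2.96 ft/s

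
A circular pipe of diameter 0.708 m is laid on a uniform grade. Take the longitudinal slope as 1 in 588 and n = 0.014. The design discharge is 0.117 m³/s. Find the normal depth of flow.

y_n = 0.275 m

Manning's equation rearranged: A R^(2/3) = nQ / (1·√S) = 0.014 × 0.117 / (√0.001701) = 0.03972.
At y = 0.209 m: A R^(2/3) = 0.02356 — low.
At y = 0.34 m: A R^(2/3) = 0.05791 — high.
At y = 0.275 m: A R^(2/3) = 0.03963 — close enough.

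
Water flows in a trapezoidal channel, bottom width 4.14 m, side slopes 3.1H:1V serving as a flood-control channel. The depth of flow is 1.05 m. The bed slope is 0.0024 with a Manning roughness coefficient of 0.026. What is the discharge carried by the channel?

Q = 11.6 m³/s

With bottom width b = 4.14 m and side slope z = 3.1: A = (b + zy)y = (4.14 + 3.1×1.05)×1.05 = 7.765 m²; P = b + 2y√(1+z²) = 4.14 + 2×1.05×3.257 = 10.98 m.
Hydraulic radius R = A/P = 7.765/10.98 = 0.7072 m.
Manning's equation: Q = (1/n) A R^(2/3) S^(1/2) = (1/0.026) × 7.765 × 0.7072^(2/3) × 0.0024^(1/2) = 11.6 m³/s.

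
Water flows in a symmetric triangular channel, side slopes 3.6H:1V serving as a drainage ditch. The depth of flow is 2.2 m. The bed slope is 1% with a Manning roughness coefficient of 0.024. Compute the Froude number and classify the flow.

supercritical

For a triangular section with side slope z = 3.6: A = zy² = 3.6×2.2² = 17.42 m²; P = 2y√(1+z²) = 2×2.2×3.736 = 16.44 m.
Hydraulic radius R = A/P = 17.42/16.44 = 1.06 m.
V = (1/n) R^(2/3) √S = (1/0.024) × 1.06^(2/3) × √0.01 = 4.331 m/s. Hydraulic depth D_h = A/T = 17.42/15.84 = 1.1 m.
Froude number Fr = V/√(g·D_h) = 4.331/√(9.81×1.1) = 1.32, which is greater than 1, so the flow is supercritical.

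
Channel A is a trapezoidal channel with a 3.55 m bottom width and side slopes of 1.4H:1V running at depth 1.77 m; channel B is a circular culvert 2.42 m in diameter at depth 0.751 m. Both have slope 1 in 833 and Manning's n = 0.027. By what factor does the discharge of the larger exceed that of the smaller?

16.6

Channel A: With bottom width b = 3.55 m and side slope z = 1.4: A = (b + zy)y = (3.55 + 1.4×1.77)×1.77 = 10.67 m²; P = b + 2y√(1+z²) = 3.55 + 2×1.77×1.72 = 9.64 m. Hydraulic radius R = A/P = 10.67/9.64 = 1.107 m. Q_A = (1/0.027)·10.67·1.107^(2/3)·√0.0012 = 14.65 m³/s.
Channel B: For a circular section of diameter D = 2.42 m at depth y = 0.751 m, the central angle is θ = 2 arccos(1 − 2y/D) = 2.363 rad. Then A = (D²/8)(θ − sin θ) = 1.216 m² and P = Dθ/2 = 2.86 m. Hydraulic radius R = A/P = 1.216/2.86 = 0.4253 m. Q_B = (1/0.027)·1.216·0.4253^(2/3)·√0.0012 = 0.8827 m³/s.
The larger discharge is 14.65 m³/s and the smaller is 0.8827 m³/s; the ratio is 16.6.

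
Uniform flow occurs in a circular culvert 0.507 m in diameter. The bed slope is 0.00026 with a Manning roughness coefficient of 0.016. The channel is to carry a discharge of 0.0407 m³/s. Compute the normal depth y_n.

Manning's equation rearranged: A R^(2/3) = nQ / (1·√S) = 0.016 × 0.0407 / (√0.00026) = 0.04039.
Trying y = 0.271 m: A R^(2/3) = 0.02848 — short.
Trying y = 0.341 m: A R^(2/3) = 0.04042 — ≈ 0.04039.

y_n = 0.341 m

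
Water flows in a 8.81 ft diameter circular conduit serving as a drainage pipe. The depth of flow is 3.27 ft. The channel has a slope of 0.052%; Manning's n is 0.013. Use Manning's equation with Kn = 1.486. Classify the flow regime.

For a circular section of diameter D = 8.81 ft at depth y = 3.27 ft, the central angle is θ = 2 arccos(1 − 2y/D) = 2.62 rad. Then A = (D²/8)(θ − sin θ) = 20.59 ft² and P = Dθ/2 = 11.54 ft.
Hydraulic radius R = A/P = 20.59/11.54 = 1.784 ft.
V = (1.486/n) R^(2/3) √S = (1.486/0.013) × 1.784^(2/3) × √0.00052 = 3.834 ft/s. Hydraulic depth D_h = A/T = 20.59/8.513 = 2.419 ft.
Froude number Fr = V/√(g·D_h) = 3.834/√(32.2×2.419) = 0.434, which is less than 1, so the flow is subcritical.

subcritical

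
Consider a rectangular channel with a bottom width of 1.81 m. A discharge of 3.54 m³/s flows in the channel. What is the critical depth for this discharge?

For a rectangular channel, critical depth y_c = (q²/g)^(1/3) where q = Q/b = 3.54/1.81 = 1.956 m²/s.
So y_c = (1.956²/9.81)^(1/3) = 0.731 m.

y_c = 0.731 m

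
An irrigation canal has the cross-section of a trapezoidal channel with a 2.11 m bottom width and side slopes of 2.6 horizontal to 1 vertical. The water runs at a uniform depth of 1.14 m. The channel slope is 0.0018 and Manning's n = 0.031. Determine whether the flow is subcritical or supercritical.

subcritical

With bottom width b = 2.11 m and side slope z = 2.6: A = (b + zy)y = (2.11 + 2.6×1.14)×1.14 = 5.784 m²; P = b + 2y√(1+z²) = 2.11 + 2×1.14×2.786 = 8.461 m.
Hydraulic radius R = A/P = 5.784/8.461 = 0.6836 m.
V = (1/n) R^(2/3) √S = (1/0.031) × 0.6836^(2/3) × √0.0018 = 1.062 m/s. Hydraulic depth D_h = A/T = 5.784/8.038 = 0.7196 m.
Froude number Fr = V/√(g·D_h) = 1.062/√(9.81×0.7196) = 0.4, which is less than 1, so the flow is subcritical.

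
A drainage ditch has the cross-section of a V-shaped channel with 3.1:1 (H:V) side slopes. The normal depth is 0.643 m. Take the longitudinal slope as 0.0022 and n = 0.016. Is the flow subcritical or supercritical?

subcritical

For a triangular section with side slope z = 3.1: A = zy² = 3.1×0.643² = 1.282 m²; P = 2y√(1+z²) = 2×0.643×3.257 = 4.189 m.
Hydraulic radius R = A/P = 1.282/4.189 = 0.306 m.
V = (1/n) R^(2/3) √S = (1/0.016) × 0.306^(2/3) × √0.0022 = 1.331 m/s. Hydraulic depth D_h = A/T = 1.282/3.987 = 0.3215 m.
Froude number Fr = V/√(g·D_h) = 1.331/√(9.81×0.3215) = 0.75, which is less than 1, so the flow is subcritical.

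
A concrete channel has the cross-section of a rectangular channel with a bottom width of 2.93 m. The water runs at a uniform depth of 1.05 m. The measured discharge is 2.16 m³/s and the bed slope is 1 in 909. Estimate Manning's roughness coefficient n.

Flow area A = b·y = 2.93 × 1.05 = 3.077 m². Wetted perimeter P = b + 2y = 2.93 + 2×1.05 = 5.03 m.
Hydraulic radius R = A/P = 3.077/5.03 = 0.6116 m.
Rearranging Manning's equation: n = (1/Q) A R^(2/3) S^(1/2) = (1/2.16) × 3.077 × 0.6116^(2/3) × √0.0011 = 0.034.

n = 0.034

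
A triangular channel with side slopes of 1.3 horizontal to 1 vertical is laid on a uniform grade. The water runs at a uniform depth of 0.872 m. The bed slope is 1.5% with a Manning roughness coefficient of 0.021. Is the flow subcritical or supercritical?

For a triangular section with side slope z = 1.3: A = zy² = 1.3×0.872² = 0.9885 m²; P = 2y√(1+z²) = 2×0.872×1.64 = 2.86 m.
Hydraulic radius R = A/P = 0.9885/2.86 = 0.3456 m.
V = (1/n) R^(2/3) √S = (1/0.021) × 0.3456^(2/3) × √0.015 = 2.872 m/s. Hydraulic depth D_h = A/T = 0.9885/2.267 = 0.436 m.
Froude number Fr = V/√(g·D_h) = 2.872/√(9.81×0.436) = 1.39, which is greater than 1, so the flow is supercritical.

supercritical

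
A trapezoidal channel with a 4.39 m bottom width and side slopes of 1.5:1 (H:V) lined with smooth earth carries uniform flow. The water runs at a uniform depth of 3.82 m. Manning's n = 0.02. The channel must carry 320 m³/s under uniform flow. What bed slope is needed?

S = 0.01

With bottom width b = 4.39 m and side slope z = 1.5: A = (b + zy)y = (4.39 + 1.5×3.82)×3.82 = 38.66 m²; P = b + 2y√(1+z²) = 4.39 + 2×3.82×1.803 = 18.16 m.
Hydraulic radius R = A/P = 38.66/18.16 = 2.128 m.
From Manning's equation, S = [nQ / (1 A R^(2/3))]² = [0.02 × 320 / (1 × 38.66 × 2.128^(2/3))]² = 0.01.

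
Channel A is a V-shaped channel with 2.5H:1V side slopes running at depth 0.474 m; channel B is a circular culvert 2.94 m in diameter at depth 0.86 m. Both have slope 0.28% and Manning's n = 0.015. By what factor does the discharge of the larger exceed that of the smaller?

5.04

Channel A: For a triangular section with side slope z = 2.5: A = zy² = 2.5×0.474² = 0.5617 m²; P = 2y√(1+z²) = 2×0.474×2.693 = 2.553 m. Hydraulic radius R = A/P = 0.5617/2.553 = 0.22 m. Q_A = (1/0.015)·0.5617·0.22^(2/3)·√0.0028 = 0.7222 m³/s.
Channel B: For a circular section of diameter D = 2.94 m at depth y = 0.86 m, the central angle is θ = 2 arccos(1 − 2y/D) = 2.286 rad. Then A = (D²/8)(θ − sin θ) = 1.654 m² and P = Dθ/2 = 3.36 m. Hydraulic radius R = A/P = 1.654/3.36 = 0.4922 m. Q_B = (1/0.015)·1.654·0.4922^(2/3)·√0.0028 = 3.637 m³/s.
The larger discharge is 3.637 m³/s and the smaller is 0.7222 m³/s; the ratio is 5.04.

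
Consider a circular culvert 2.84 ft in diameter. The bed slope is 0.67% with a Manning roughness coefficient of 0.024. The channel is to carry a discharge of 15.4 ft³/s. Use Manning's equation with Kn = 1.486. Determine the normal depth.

y_n = 1.59 ft

Manning's equation rearranged: A R^(2/3) = nQ / (1.486·√S) = 0.024 × 15.4 / (1.486 × √0.0067) = 3.039.
Try y = 1.83 ft: A R^(2/3) = 3.766 — high.
Try y = 1.1 ft: A R^(2/3) = 1.601 — low.
Try y = 1.59 ft: A R^(2/3) = 3.039 — ≈ 3.039.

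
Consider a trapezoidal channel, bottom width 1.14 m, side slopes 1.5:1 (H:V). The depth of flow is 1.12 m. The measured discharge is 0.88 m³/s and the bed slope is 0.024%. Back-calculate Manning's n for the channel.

n = 0.04

With bottom width b = 1.14 m and side slope z = 1.5: A = (b + zy)y = (1.14 + 1.5×1.12)×1.12 = 3.158 m²; P = b + 2y√(1+z²) = 1.14 + 2×1.12×1.803 = 5.178 m.
Hydraulic radius R = A/P = 3.158/5.178 = 0.6099 m.
Rearranging Manning's equation: n = (1/Q) A R^(2/3) S^(1/2) = (1/0.88) × 3.158 × 0.6099^(2/3) × √0.00024 = 0.04.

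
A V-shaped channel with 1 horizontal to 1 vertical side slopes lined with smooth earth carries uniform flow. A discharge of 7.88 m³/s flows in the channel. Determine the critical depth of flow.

At critical depth, Q² T / (g A³) = 1, i.e. A³/T = Q²/g = 7.88²/9.81 = 6.33.
Try y = 1.47 m: A³/T = 3.432 — too small.
Try y = 2.02 m: A³/T = 16.82 — too large.
Try y = 1.66 m: A³/T = 6.302 — ≈ 6.33.

y_c = 1.66 m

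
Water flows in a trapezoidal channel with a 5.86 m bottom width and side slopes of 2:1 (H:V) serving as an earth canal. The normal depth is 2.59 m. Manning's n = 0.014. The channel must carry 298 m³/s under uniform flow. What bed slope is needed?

With bottom width b = 5.86 m and side slope z = 2: A = (b + zy)y = (5.86 + 2×2.59)×2.59 = 28.59 m²; P = b + 2y√(1+z²) = 5.86 + 2×2.59×2.236 = 17.44 m.
Hydraulic radius R = A/P = 28.59/17.44 = 1.639 m.
From Manning's equation, S = [nQ / (1 A R^(2/3))]² = [0.014 × 298 / (1 × 28.59 × 1.639^(2/3))]² = 0.011.

S = 0.011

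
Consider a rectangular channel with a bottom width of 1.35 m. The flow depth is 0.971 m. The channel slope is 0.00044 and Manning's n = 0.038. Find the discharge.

Flow area A = b·y = 1.35 × 0.971 = 1.311 m². Wetted perimeter P = b + 2y = 1.35 + 2×0.971 = 3.292 m.
Hydraulic radius R = A/P = 1.311/3.292 = 0.3982 m.
Manning's equation: Q = (1/n) A R^(2/3) S^(1/2) = (1/0.038) × 1.311 × 0.3982^(2/3) × 0.00044^(1/2) = 0.392 m³/s.

Q = 0.392 m³/s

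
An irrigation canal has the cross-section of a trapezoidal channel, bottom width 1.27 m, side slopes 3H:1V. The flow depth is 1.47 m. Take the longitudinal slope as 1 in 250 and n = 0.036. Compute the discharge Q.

Q = 12.5 m³/s

With bottom width b = 1.27 m and side slope z = 3: A = (b + zy)y = (1.27 + 3×1.47)×1.47 = 8.35 m²; P = b + 2y√(1+z²) = 1.27 + 2×1.47×3.162 = 10.57 m.
Hydraulic radius R = A/P = 8.35/10.57 = 0.7902 m.
Manning's equation: Q = (1/n) A R^(2/3) S^(1/2) = (1/0.036) × 8.35 × 0.7902^(2/3) × 0.004^(1/2) = 12.5 m³/s.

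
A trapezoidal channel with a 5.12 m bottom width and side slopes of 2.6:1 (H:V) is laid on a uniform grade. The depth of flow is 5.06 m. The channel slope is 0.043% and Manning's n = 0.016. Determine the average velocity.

With bottom width b = 5.12 m and side slope z = 2.6: A = (b + zy)y = (5.12 + 2.6×5.06)×5.06 = 92.48 m²; P = b + 2y√(1+z²) = 5.12 + 2×5.06×2.786 = 33.31 m.
Hydraulic radius R = A/P = 92.48/33.31 = 2.776 m.
From Manning's equation, V = (1/n) R^(2/3) S^(1/2) = (1/0.016) × 2.776^(2/3) × 0.00043^(1/2) = 2.56 m/s.

V = 2.56 m/s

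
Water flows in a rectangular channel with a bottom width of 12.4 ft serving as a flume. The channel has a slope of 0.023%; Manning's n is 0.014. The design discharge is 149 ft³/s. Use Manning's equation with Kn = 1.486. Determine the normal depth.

y_n = 4.09 ft

Manning's equation rearranged: A R^(2/3) = nQ / (1.486·√S) = 0.014 × 149 / (1.486 × √0.00023) = 92.56.
At y = 5.02 ft: A R^(2/3) = 122.9 — high.
At y = 2.91 ft: A R^(2/3) = 56.91 — low.
At y = 4.09 ft: A R^(2/3) = 92.53 — matches.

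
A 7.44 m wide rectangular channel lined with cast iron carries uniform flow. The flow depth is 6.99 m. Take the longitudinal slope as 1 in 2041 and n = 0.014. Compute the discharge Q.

Flow area A = b·y = 7.44 × 6.99 = 52.01 m². Wetted perimeter P = b + 2y = 7.44 + 2×6.99 = 21.42 m.
Hydraulic radius R = A/P = 52.01/21.42 = 2.428 m.
Manning's equation: Q = (1/n) A R^(2/3) S^(1/2) = (1/0.014) × 52.01 × 2.428^(2/3) × 0.00049^(1/2) = 149 m³/s.

Q = 149 m³/s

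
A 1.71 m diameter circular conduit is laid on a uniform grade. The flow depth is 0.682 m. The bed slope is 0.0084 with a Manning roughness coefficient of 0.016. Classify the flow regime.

For a circular section of diameter D = 1.71 m at depth y = 0.682 m, the central angle is θ = 2 arccos(1 − 2y/D) = 2.734 rad. Then A = (D²/8)(θ − sin θ) = 0.8545 m² and P = Dθ/2 = 2.338 m.
Hydraulic radius R = A/P = 0.8545/2.338 = 0.3655 m.
V = (1/n) R^(2/3) √S = (1/0.016) × 0.3655^(2/3) × √0.0084 = 2.928 m/s. Hydraulic depth D_h = A/T = 0.8545/1.675 = 0.5103 m.
Froude number Fr = V/√(g·D_h) = 2.928/√(9.81×0.5103) = 1.31, which is greater than 1, so the flow is supercritical.

supercritical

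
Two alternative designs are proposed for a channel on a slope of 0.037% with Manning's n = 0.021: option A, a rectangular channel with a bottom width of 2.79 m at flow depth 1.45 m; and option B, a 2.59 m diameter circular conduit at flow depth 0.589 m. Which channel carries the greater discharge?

Channel A: Flow area A = b·y = 2.79 × 1.45 = 4.045 m². Wetted perimeter P = b + 2y = 2.79 + 2×1.45 = 5.69 m. Hydraulic radius R = A/P = 4.045/5.69 = 0.711 m. Q_A = (1/0.021)·4.045·0.711^(2/3)·√0.00037 = 2.952 m³/s.
Channel B: For a circular section of diameter D = 2.59 m at depth y = 0.589 m, the central angle is θ = 2 arccos(1 − 2y/D) = 1.988 rad. Then A = (D²/8)(θ − sin θ) = 0.9008 m² and P = Dθ/2 = 2.575 m. Hydraulic radius R = A/P = 0.9008/2.575 = 0.3498 m. Q_B = (1/0.021)·0.9008·0.3498^(2/3)·√0.00037 = 0.4097 m³/s.
Q_A = 2.952 m³/s vs Q_B = 0.4097 m³/s, so channel A carries more.

channel A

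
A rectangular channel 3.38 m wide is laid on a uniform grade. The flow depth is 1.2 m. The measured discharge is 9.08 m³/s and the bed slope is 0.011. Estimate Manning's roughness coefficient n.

n = 0.037

Flow area A = b·y = 3.38 × 1.2 = 4.056 m². Wetted perimeter P = b + 2y = 3.38 + 2×1.2 = 5.78 m.
Hydraulic radius R = A/P = 4.056/5.78 = 0.7017 m.
Rearranging Manning's equation: n = (1/Q) A R^(2/3) S^(1/2) = (1/9.08) × 4.056 × 0.7017^(2/3) × √0.011 = 0.037.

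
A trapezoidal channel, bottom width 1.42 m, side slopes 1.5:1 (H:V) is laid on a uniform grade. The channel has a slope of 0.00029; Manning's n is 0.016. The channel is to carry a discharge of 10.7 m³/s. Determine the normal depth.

Manning's equation rearranged: A R^(2/3) = nQ / (1·√S) = 0.016 × 10.7 / (√0.00029) = 10.05.
Try y = 1.78 m: A R^(2/3) = 6.931 — short.
Try y = 2.55 m: A R^(2/3) = 15.6 — over.
Try y = 2.1 m: A R^(2/3) = 10.02 — close enough.

y_n = 2.1 m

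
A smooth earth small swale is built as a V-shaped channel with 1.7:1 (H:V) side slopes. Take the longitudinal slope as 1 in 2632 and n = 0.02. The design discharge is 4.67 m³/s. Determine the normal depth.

y_n = 1.82 m

Manning's equation rearranged: A R^(2/3) = nQ / (1·√S) = 0.02 × 4.67 / (√0.0003799) = 4.792.
Trying y = 2.05 m: A R^(2/3) = 6.578 — high.
Trying y = 1.82 m: A R^(2/3) = 4.789 — ≈ 4.792.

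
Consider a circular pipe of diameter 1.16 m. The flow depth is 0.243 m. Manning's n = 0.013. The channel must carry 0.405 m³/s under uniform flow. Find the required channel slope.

S = 0.014

For a circular section of diameter D = 1.16 m at depth y = 0.243 m, the central angle is θ = 2 arccos(1 − 2y/D) = 1.902 rad. Then A = (D²/8)(θ − sin θ) = 0.1608 m² and P = Dθ/2 = 1.103 m.
Hydraulic radius R = A/P = 0.1608/1.103 = 0.1458 m.
From Manning's equation, S = [nQ / (1 A R^(2/3))]² = [0.013 × 0.405 / (1 × 0.1608 × 0.1458^(2/3))]² = 0.014.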